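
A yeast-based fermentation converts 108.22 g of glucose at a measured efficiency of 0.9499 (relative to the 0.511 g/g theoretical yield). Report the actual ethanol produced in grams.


Actual ethanol: m = 0.511 * 108.22 * 0.9499
m = 52.5299 g

52.5299 g


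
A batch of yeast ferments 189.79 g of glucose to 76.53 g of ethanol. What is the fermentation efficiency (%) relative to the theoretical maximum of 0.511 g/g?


Fermentation efficiency = (actual / (0.511 * glucose)) * 100
= (76.53 / (0.511 * 189.79)) * 100
= 78.9110%

78.9110%


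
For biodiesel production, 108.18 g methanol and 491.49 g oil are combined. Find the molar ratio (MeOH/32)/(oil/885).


Molar ratio = n_MeOH / n_oil = (MeOH/32) / (oil/885) = (MeOH * 885) / (32 * oil)
= (108.18 * 885) / (32 * 491.49)
= 6.0873

6.0873


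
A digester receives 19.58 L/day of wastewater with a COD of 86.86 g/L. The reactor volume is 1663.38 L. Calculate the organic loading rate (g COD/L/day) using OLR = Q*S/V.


OLR = Q * S / V
= 19.58 * 86.86 / 1663.38
= 1.0224 g/L/day

1.0224 g/L/day


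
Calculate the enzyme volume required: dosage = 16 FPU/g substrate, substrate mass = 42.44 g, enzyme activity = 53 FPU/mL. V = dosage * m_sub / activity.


V = dosage * m_sub / activity
V = 16 * 42.44 / 53
V = 12.8121 mL

12.8121 mL


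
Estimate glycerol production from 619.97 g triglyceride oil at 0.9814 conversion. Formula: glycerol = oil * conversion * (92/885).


glycerol = oil * conv * (92/885)
= 619.97 * 0.9814 * 92 / 885
= 63.2501 g

63.2501 g


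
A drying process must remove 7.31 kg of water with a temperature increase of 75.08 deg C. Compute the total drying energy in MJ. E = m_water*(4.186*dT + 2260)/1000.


E = m_water * (4.186 * dT + 2260) / 1000
= 7.31 * (4.186 * 75.08 + 2260) / 1000
= 18.8180 MJ

18.8180 MJ


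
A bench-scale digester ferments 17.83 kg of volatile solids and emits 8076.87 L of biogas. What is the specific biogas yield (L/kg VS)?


Y = V / VS
= 8076.87 / 17.83
= 452.9933 L/kg VS

452.9933 L/kg VS


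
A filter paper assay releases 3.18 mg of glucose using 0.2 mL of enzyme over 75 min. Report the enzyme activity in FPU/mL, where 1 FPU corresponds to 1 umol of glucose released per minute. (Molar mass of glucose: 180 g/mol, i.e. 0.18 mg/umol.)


Activity = glucose_mg / (0.18 mg/umol * V_mL * t_min)
= 3.18 / (0.18 * 0.2 * 75)
= 1.1778 FPU/mL

1.1778 FPU/mL


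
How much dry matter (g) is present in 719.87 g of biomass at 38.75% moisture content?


Wd = Ww * (1 - MC/100)
= 719.87 * (1 - 38.75/100)
= 440.9204 g

440.9204 g


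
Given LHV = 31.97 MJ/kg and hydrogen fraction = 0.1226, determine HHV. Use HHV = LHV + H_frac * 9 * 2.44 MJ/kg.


HHV = LHV + H_frac * 9 * 2.44
= 31.97 + 0.1226 * 9 * 2.44
= 34.6623 MJ/kg

34.6623 MJ/kg


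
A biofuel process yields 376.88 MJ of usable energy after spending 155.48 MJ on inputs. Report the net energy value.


NEV = E_out - E_in
= 376.88 - 155.48
= 221.4000 MJ

221.4000 MJ


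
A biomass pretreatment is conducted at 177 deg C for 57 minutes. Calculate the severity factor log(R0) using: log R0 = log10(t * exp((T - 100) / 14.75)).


logR0 = log10(t * exp((T - 100) / 14.75))
= log10(57 * exp((177 - 100) / 14.75))
= 4.0230

4.0230


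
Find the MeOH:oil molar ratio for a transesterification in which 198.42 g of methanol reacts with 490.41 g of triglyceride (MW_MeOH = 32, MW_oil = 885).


Molar ratio = n_MeOH / n_oil = (MeOH/32) / (oil/885) = (MeOH * 885) / (32 * oil)
= (198.42 * 885) / (32 * 490.41)
= 11.1897

11.1897


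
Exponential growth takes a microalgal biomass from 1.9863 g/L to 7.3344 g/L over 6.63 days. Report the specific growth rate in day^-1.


mu = ln(X2/X1) / dt
= ln(7.3344/1.9863) / 6.63
= 0.1970 per day

0.1970 per day


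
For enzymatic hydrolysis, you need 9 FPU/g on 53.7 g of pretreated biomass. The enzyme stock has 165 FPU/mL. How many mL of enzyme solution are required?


V = dosage * m_sub / activity
V = 9 * 53.7 / 165
V = 2.9291 mL

2.9291 mL


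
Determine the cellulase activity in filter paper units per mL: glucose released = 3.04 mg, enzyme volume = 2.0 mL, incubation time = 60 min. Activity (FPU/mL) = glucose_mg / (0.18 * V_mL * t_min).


Activity = glucose_mg / (0.18 mg/umol * V_mL * t_min)
= 3.04 / (0.18 * 2.0 * 60)
= 0.1407 FPU/mL

0.1407 FPU/mL


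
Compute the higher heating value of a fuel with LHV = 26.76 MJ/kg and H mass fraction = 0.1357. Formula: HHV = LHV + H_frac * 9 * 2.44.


HHV = LHV + H_frac * 9 * 2.44
= 26.76 + 0.1357 * 9 * 2.44
= 29.7400 MJ/kg

29.7400 MJ/kg


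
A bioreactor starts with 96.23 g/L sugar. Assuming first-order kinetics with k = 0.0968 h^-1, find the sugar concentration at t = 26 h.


S = S0 * exp(-k * t)
S = 96.23 * exp(-0.0968 * 26)
S = 7.7674 g/L

7.7674 g/L


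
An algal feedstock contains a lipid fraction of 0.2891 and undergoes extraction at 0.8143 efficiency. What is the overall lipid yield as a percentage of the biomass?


Y = lipid_content * extraction_eff * 100
= 0.2891 * 0.8143 * 100
= 23.5414%

23.5414%


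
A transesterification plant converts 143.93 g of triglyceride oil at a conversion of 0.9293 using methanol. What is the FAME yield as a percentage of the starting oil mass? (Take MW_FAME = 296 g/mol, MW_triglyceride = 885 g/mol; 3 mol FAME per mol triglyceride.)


m_FAME = oil * conv * (3 * 296 / 885) = oil * conv * (888/885)
= 143.93 * 0.9293 * 888 / 885
= 134.2076 g
Y = m_FAME / oil * 100 = conv * (888/885) * 100
= 0.9293 * 888 / 885 * 100
= 93.25%

93.25%


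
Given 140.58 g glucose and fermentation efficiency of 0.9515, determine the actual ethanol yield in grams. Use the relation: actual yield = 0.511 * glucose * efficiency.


Actual ethanol: m = 0.511 * 140.58 * 0.9515
m = 68.3523 g

68.3523 g


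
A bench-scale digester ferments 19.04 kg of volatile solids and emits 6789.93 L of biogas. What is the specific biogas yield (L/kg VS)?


Y = V / VS
= 6789.93 / 19.04
= 356.6140 L/kg VS

356.6140 L/kg VS


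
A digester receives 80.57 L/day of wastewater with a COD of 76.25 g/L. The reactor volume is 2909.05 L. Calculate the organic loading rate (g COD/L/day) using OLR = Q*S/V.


OLR = Q * S / V
= 80.57 * 76.25 / 2909.05
= 2.1118 g/L/day

2.1118 g/L/day


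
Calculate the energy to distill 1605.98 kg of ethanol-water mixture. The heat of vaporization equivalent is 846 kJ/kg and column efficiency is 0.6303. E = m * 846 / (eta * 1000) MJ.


E = m * 846 / (eta * 1000)
= 1605.98 * 846 / (0.6303 * 1000)
= 2155.5752 MJ

2155.5752 MJ


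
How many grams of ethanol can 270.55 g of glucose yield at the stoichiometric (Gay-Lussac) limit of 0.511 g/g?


Theoretical ethanol yield: m_EtOH = 0.511 * m_glucose
m_EtOH = 0.511 * 270.55 = 138.2511 g

138.2511 g


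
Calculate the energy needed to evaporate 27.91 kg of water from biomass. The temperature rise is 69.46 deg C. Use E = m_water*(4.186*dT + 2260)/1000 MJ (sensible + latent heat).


E = m_water * (4.186 * dT + 2260) / 1000
= 27.91 * (4.186 * 69.46 + 2260) / 1000
= 71.1917 MJ

71.1917 MJ


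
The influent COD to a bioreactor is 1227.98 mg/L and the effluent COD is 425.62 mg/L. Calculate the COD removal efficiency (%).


eta = (COD_in - COD_out) / COD_in * 100
= (1227.98 - 425.62) / 1227.98 * 100
= 65.3398%

65.3398%


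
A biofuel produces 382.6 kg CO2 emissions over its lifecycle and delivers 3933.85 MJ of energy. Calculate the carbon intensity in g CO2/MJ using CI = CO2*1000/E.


CI = CO2 * 1000 / E
= 382.6 * 1000 / 3933.85
= 97.2584 g CO2/MJ

97.2584 g CO2/MJ


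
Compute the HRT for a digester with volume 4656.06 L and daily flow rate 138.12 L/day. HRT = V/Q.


HRT = V / Q
= 4656.06 / 138.12
= 33.7103 days

33.7103 days


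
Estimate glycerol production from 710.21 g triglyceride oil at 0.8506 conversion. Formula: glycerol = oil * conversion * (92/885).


glycerol = oil * conv * (92/885)
= 710.21 * 0.8506 * 92 / 885
= 62.7996 g

62.7996 g


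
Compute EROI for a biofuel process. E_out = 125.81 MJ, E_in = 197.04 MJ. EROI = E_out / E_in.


EROI = E_out / E_in
= 125.81 / 197.04
= 0.6385

0.6385


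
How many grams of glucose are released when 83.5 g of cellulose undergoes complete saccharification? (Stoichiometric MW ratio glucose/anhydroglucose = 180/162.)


glucose = cellulose * 180/162
= 83.5 * 180/162
= 92.7778 g

92.7778 g


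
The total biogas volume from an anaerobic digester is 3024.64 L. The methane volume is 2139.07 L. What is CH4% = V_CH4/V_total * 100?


CH4% = V_CH4 / V_total * 100
= 2139.07 / 3024.64 * 100
= 70.7215%

70.7215%


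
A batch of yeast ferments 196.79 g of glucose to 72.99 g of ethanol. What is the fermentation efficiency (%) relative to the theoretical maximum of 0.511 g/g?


Fermentation efficiency = (actual / (0.511 * glucose)) * 100
= (72.99 / (0.511 * 196.79)) * 100
= 72.5838%

72.5838%


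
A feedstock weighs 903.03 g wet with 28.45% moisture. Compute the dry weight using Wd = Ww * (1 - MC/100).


Wd = Ww * (1 - MC/100)
= 903.03 * (1 - 28.45/100)
= 646.1180 g

646.1180 g


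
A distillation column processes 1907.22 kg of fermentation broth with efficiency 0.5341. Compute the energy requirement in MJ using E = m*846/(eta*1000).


E = m * 846 / (eta * 1000)
= 1907.22 * 846 / (0.5341 * 1000)
= 3020.9851 MJ

3020.9851 MJ


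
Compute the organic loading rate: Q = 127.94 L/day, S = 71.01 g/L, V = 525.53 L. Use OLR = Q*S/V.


OLR = Q * S / V
= 127.94 * 71.01 / 525.53
= 17.2873 g/L/day

17.2873 g/L/day


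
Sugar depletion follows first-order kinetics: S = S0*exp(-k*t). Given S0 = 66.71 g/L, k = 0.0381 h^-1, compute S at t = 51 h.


S = S0 * exp(-k * t)
S = 66.71 * exp(-0.0381 * 51)
S = 9.5568 g/L

9.5568 g/L


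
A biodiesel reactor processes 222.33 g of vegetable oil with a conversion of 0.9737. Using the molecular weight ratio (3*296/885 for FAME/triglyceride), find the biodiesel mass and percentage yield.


m_FAME = oil * conv * (3 * 296 / 885) = oil * conv * (888/885)
= 222.33 * 0.9737 * 888 / 885
= 217.2166 g
Y = m_FAME / oil * 100 = conv * (888/885) * 100
= 0.9737 * 888 / 885 * 100
= 97.70%

217.2166 g FAME; Y = 97.70%


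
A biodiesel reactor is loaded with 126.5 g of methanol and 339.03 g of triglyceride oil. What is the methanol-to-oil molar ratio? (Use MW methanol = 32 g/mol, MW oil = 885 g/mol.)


Molar ratio = n_MeOH / n_oil = (MeOH/32) / (oil/885) = (MeOH * 885) / (32 * oil)
= (126.5 * 885) / (32 * 339.03)
= 10.3192

10.3192


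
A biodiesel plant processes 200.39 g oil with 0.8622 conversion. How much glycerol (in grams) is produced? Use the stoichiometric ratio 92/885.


glycerol = oil * conv * (92/885)
= 200.39 * 0.8622 * 92 / 885
= 17.9609 g

17.9609 g


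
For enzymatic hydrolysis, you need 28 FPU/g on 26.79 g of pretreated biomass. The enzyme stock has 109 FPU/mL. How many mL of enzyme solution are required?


V = dosage * m_sub / activity
V = 28 * 26.79 / 109
V = 6.8818 mL

6.8818 mL


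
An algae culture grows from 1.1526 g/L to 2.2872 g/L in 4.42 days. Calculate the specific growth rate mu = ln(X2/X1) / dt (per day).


mu = ln(X2/X1) / dt
= ln(2.2872/1.1526) / 4.42
= 0.1550 per day

0.1550 per day


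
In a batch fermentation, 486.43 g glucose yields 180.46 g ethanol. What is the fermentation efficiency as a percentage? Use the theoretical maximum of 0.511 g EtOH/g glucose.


Fermentation efficiency = (actual / (0.511 * glucose)) * 100
= (180.46 / (0.511 * 486.43)) * 100
= 72.6005%

72.6005%


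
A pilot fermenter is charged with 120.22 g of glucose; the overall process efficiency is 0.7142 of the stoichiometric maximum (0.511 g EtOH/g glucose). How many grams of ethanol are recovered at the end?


Actual ethanol: m = 0.511 * 120.22 * 0.7142
m = 43.8750 g

43.8750 g


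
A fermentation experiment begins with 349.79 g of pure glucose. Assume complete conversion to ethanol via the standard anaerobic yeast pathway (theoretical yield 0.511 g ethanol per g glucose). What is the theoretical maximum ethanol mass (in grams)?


Theoretical ethanol yield: m_EtOH = 0.511 * m_glucose
m_EtOH = 0.511 * 349.79 = 178.7427 g

178.7427 g


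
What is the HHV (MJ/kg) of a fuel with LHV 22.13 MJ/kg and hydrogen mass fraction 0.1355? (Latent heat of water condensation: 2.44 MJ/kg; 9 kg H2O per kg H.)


HHV = LHV + H_frac * 9 * 2.44
= 22.13 + 0.1355 * 9 * 2.44
= 25.1056 MJ/kg

25.1056 MJ/kg


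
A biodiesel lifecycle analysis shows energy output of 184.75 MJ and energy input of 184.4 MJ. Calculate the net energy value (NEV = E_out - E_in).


NEV = E_out - E_in
= 184.75 - 184.4
= 0.3500 MJ

0.3500 MJ


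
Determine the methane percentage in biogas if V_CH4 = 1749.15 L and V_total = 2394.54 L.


CH4% = V_CH4 / V_total * 100
= 1749.15 / 2394.54 * 100
= 73.0474%

73.0474%


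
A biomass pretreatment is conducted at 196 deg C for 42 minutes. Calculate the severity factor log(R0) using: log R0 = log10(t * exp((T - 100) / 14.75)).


logR0 = log10(t * exp((T - 100) / 14.75))
= log10(42 * exp((196 - 100) / 14.75))
= 4.4498

4.4498


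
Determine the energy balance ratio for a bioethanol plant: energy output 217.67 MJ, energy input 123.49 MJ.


EROI = E_out / E_in
= 217.67 / 123.49
= 1.7627

1.7627


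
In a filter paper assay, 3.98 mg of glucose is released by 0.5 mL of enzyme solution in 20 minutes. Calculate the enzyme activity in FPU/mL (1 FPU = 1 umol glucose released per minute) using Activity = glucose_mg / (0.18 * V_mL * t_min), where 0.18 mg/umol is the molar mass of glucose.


Activity = glucose_mg / (0.18 mg/umol * V_mL * t_min)
= 3.98 / (0.18 * 0.5 * 20)
= 2.2111 FPU/mL

2.2111 FPU/mL


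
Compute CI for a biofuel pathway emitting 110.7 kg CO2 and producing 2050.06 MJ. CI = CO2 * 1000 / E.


CI = CO2 * 1000 / E
= 110.7 * 1000 / 2050.06
= 53.9984 g CO2/MJ

53.9984 g CO2/MJ


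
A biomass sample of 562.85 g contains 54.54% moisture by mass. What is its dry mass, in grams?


Wd = Ww * (1 - MC/100)
= 562.85 * (1 - 54.54/100)
= 255.8716 g

255.8716 g


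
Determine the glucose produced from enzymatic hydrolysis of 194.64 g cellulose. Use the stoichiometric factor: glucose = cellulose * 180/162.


glucose = cellulose * 180/162
= 194.64 * 180/162
= 216.2667 g

216.2667 g


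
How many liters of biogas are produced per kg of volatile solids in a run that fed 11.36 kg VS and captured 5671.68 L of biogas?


Y = V / VS
= 5671.68 / 11.36
= 499.2676 L/kg VS

499.2676 L/kg VS


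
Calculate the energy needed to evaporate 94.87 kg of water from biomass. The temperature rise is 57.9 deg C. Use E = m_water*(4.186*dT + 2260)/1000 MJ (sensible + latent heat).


E = m_water * (4.186 * dT + 2260) / 1000
= 94.87 * (4.186 * 57.9 + 2260) / 1000
= 237.3998 MJ

237.3998 MJ


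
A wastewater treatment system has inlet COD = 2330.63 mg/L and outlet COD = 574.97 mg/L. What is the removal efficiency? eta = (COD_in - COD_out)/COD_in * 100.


eta = (COD_in - COD_out) / COD_in * 100
= (2330.63 - 574.97) / 2330.63 * 100
= 75.3298%

75.3298%


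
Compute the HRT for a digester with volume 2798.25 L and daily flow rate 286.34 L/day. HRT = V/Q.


HRT = V / Q
= 2798.25 / 286.34
= 9.7725 days

9.7725 days


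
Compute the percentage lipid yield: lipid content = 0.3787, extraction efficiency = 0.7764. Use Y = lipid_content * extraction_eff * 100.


Y = lipid_content * extraction_eff * 100
= 0.3787 * 0.7764 * 100
= 29.4023%

29.4023%


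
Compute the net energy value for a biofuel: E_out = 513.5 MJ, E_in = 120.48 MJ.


NEV = E_out - E_in
= 513.5 - 120.48
= 393.0200 MJ

393.0200 MJ


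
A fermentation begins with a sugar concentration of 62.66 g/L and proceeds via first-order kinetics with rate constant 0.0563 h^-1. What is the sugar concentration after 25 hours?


S = S0 * exp(-k * t)
S = 62.66 * exp(-0.0563 * 25)
S = 15.3363 g/L

15.3363 g/L


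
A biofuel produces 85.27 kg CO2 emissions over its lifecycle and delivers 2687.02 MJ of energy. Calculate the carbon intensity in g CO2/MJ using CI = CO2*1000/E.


CI = CO2 * 1000 / E
= 85.27 * 1000 / 2687.02
= 31.7340 g CO2/MJ

31.7340 g CO2/MJ


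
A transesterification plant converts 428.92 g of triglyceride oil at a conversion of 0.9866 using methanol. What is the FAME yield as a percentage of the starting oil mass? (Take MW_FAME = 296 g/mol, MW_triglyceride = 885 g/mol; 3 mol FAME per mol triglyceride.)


m_FAME = oil * conv * (3 * 296 / 885) = oil * conv * (888/885)
= 428.92 * 0.9866 * 888 / 885
= 424.6070 g
Y = m_FAME / oil * 100 = conv * (888/885) * 100
= 0.9866 * 888 / 885 * 100
= 98.99%

98.99%


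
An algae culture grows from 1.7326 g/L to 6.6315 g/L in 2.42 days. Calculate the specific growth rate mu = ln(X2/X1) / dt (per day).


mu = ln(X2/X1) / dt
= ln(6.6315/1.7326) / 2.42
= 0.5546 per day

0.5546 per day


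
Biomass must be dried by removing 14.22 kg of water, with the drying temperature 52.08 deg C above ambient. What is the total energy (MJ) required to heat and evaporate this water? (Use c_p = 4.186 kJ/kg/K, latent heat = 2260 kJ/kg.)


E = m_water * (4.186 * dT + 2260) / 1000
= 14.22 * (4.186 * 52.08 + 2260) / 1000
= 35.2373 MJ

35.2373 MJ


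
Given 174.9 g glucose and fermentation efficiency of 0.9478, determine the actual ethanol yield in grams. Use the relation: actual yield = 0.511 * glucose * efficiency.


Actual ethanol: m = 0.511 * 174.9 * 0.9478
m = 84.7086 g

84.7086 g


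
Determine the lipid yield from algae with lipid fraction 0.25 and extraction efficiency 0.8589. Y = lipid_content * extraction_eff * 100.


Y = lipid_content * extraction_eff * 100
= 0.25 * 0.8589 * 100
= 21.4725%

21.4725%


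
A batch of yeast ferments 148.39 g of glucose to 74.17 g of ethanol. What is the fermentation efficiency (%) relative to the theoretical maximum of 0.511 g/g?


Fermentation efficiency = (actual / (0.511 * glucose)) * 100
= (74.17 / (0.511 * 148.39)) * 100
= 97.8144%

97.8144%


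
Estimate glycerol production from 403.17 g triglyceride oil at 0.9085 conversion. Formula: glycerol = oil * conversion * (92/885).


glycerol = oil * conv * (92/885)
= 403.17 * 0.9085 * 92 / 885
= 38.0766 g

38.0766 g


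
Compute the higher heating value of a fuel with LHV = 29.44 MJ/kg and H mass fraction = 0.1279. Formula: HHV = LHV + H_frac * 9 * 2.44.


HHV = LHV + H_frac * 9 * 2.44
= 29.44 + 0.1279 * 9 * 2.44
= 32.2487 MJ/kg

32.2487 MJ/kg


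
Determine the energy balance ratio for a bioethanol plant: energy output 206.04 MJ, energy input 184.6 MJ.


EROI = E_out / E_in
= 206.04 / 184.6
= 1.1161

1.1161


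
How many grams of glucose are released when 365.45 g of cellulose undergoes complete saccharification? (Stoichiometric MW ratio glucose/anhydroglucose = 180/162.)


glucose = cellulose * 180/162
= 365.45 * 180/162
= 406.0556 g

406.0556 g


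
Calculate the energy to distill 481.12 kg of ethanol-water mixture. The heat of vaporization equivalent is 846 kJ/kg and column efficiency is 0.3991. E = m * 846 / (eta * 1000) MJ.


E = m * 846 / (eta * 1000)
= 481.12 * 846 / (0.3991 * 1000)
= 1019.8635 MJ

1019.8635 MJ


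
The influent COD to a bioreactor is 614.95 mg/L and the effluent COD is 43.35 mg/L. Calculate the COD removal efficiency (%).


eta = (COD_in - COD_out) / COD_in * 100
= (614.95 - 43.35) / 614.95 * 100
= 92.9506%

92.9506%


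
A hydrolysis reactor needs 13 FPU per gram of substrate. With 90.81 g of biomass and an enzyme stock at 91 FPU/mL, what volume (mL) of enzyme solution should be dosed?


V = dosage * m_sub / activity
V = 13 * 90.81 / 91
V = 12.9729 mL

12.9729 mL


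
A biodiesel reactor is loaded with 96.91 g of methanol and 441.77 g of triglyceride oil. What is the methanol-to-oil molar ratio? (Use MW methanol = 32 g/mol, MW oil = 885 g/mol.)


Molar ratio = n_MeOH / n_oil = (MeOH/32) / (oil/885) = (MeOH * 885) / (32 * oil)
= (96.91 * 885) / (32 * 441.77)
= 6.0669

6.0669


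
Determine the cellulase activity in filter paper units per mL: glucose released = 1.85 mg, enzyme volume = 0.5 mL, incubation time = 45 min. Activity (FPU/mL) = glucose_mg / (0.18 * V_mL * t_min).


Activity = glucose_mg / (0.18 mg/umol * V_mL * t_min)
= 1.85 / (0.18 * 0.5 * 45)
= 0.4568 FPU/mL

0.4568 FPU/mL


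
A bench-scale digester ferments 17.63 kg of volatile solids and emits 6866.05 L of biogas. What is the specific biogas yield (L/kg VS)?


Y = V / VS
= 6866.05 / 17.63
= 389.4526 L/kg VS

389.4526 L/kg VS


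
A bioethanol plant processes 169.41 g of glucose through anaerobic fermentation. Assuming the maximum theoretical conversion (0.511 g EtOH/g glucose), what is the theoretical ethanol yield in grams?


Theoretical ethanol yield: m_EtOH = 0.511 * m_glucose
m_EtOH = 0.511 * 169.41 = 86.5685 g

86.5685 g


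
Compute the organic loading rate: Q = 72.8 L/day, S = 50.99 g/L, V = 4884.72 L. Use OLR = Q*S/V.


OLR = Q * S / V
= 72.8 * 50.99 / 4884.72
= 0.7599 g/L/day

0.7599 g/L/day


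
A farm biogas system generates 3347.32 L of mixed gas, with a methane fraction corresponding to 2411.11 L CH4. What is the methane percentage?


CH4% = V_CH4 / V_total * 100
= 2411.11 / 3347.32 * 100
= 72.0311%

72.0311%


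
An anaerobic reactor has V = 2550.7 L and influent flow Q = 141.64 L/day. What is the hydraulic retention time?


HRT = V / Q
= 2550.7 / 141.64
= 18.0083 days

18.0083 days


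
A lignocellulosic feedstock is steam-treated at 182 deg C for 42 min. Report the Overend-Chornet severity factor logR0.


logR0 = log10(t * exp((T - 100) / 14.75))
= log10(42 * exp((182 - 100) / 14.75))
= 4.0376

4.0376


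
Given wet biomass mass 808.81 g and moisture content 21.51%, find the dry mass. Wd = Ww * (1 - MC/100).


Wd = Ww * (1 - MC/100)
= 808.81 * (1 - 21.51/100)
= 634.8350 g

634.8350 g


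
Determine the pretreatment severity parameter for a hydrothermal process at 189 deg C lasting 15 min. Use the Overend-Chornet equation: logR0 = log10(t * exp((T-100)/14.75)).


logR0 = log10(t * exp((T - 100) / 14.75))
= log10(15 * exp((189 - 100) / 14.75))
= 3.7966

3.7966


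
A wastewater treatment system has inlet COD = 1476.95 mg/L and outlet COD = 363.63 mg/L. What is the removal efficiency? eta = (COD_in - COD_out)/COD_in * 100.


eta = (COD_in - COD_out) / COD_in * 100
= (1476.95 - 363.63) / 1476.95 * 100
= 75.3797%

75.3797%


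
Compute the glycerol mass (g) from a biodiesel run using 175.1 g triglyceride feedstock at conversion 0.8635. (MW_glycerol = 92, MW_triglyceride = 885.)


glycerol = oil * conv * (92/885)
= 175.1 * 0.8635 * 92 / 885
= 15.7178 g

15.7178 g


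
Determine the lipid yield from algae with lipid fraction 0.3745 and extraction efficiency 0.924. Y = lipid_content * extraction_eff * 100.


Y = lipid_content * extraction_eff * 100
= 0.3745 * 0.924 * 100
= 34.6038%

34.6038%


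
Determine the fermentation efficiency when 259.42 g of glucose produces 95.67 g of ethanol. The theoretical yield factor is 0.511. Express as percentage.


Fermentation efficiency = (actual / (0.511 * glucose)) * 100
= (95.67 / (0.511 * 259.42)) * 100
= 72.1691%

72.1691%


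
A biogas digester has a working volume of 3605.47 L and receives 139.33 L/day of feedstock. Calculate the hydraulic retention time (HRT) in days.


HRT = V / Q
= 3605.47 / 139.33
= 25.8772 days

25.8772 days


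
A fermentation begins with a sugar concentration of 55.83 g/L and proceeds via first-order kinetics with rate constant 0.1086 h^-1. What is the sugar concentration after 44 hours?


S = S0 * exp(-k * t)
S = 55.83 * exp(-0.1086 * 44)
S = 0.4695 g/L

0.4695 g/L


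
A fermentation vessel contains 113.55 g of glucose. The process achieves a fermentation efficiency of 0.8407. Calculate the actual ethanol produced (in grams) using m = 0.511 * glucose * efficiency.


Actual ethanol: m = 0.511 * 113.55 * 0.8407
m = 48.7808 g

48.7808 g


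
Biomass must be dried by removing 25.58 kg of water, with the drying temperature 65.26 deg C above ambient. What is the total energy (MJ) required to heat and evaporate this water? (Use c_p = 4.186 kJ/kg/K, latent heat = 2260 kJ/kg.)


E = m_water * (4.186 * dT + 2260) / 1000
= 25.58 * (4.186 * 65.26 + 2260) / 1000
= 64.7987 MJ

64.7987 MJ


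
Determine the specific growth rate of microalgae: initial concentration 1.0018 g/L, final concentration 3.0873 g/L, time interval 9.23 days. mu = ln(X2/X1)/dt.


mu = ln(X2/X1) / dt
= ln(3.0873/1.0018) / 9.23
= 0.1219 per day

0.1219 per day


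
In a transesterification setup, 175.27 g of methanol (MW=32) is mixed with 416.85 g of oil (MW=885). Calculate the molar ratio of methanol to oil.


Molar ratio = n_MeOH / n_oil = (MeOH/32) / (oil/885) = (MeOH * 885) / (32 * oil)
= (175.27 * 885) / (32 * 416.85)
= 11.6284

11.6284


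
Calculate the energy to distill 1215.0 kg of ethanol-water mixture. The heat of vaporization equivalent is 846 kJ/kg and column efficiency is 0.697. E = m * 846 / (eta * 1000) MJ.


E = m * 846 / (eta * 1000)
= 1215.0 * 846 / (0.697 * 1000)
= 1474.7346 MJ

1474.7346 MJ


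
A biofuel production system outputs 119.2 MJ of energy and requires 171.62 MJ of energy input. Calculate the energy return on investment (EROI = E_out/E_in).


EROI = E_out / E_in
= 119.2 / 171.62
= 0.6946

0.6946


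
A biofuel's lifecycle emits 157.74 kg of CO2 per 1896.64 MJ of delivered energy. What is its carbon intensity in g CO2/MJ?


CI = CO2 * 1000 / E
= 157.74 * 1000 / 1896.64
= 83.1681 g CO2/MJ

83.1681 g CO2/MJ


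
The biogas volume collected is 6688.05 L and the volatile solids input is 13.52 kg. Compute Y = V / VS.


Y = V / VS
= 6688.05 / 13.52
= 494.6783 L/kg VS

494.6783 L/kg VS


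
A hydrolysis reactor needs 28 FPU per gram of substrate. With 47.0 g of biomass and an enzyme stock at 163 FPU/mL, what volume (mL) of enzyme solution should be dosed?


V = dosage * m_sub / activity
V = 28 * 47.0 / 163
V = 8.0736 mL

8.0736 mL


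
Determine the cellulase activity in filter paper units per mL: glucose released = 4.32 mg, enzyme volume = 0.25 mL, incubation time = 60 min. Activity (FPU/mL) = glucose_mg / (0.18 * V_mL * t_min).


Activity = glucose_mg / (0.18 mg/umol * V_mL * t_min)
= 4.32 / (0.18 * 0.25 * 60)
= 1.6000 FPU/mL

1.6000 FPU/mL


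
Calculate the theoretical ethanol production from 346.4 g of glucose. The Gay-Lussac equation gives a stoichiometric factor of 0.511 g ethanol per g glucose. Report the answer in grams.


Theoretical ethanol yield: m_EtOH = 0.511 * m_glucose
m_EtOH = 0.511 * 346.4 = 177.0104 g

177.0104 g


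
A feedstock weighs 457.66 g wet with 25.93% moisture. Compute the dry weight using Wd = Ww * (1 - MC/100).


Wd = Ww * (1 - MC/100)
= 457.66 * (1 - 25.93/100)
= 338.9888 g

338.9888 g


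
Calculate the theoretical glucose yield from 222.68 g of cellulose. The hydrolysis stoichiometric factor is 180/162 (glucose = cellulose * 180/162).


glucose = cellulose * 180/162
= 222.68 * 180/162
= 247.4222 g

247.4222 g


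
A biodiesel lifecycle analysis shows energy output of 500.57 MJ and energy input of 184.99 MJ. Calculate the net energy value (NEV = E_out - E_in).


NEV = E_out - E_in
= 500.57 - 184.99
= 315.5800 MJ

315.5800 MJ


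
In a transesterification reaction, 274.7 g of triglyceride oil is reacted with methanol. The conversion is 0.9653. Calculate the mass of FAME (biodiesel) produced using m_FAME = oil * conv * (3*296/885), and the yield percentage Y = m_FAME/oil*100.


m_FAME = oil * conv * (3 * 296 / 885) = oil * conv * (888/885)
= 274.7 * 0.9653 * 888 / 885
= 266.0668 g
Y = m_FAME / oil * 100 = conv * (888/885) * 100
= 0.9653 * 888 / 885 * 100
= 96.86%

266.0668 g FAME; Y = 96.86%


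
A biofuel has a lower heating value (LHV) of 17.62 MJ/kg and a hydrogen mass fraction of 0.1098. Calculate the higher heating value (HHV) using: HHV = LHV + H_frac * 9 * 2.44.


HHV = LHV + H_frac * 9 * 2.44
= 17.62 + 0.1098 * 9 * 2.44
= 20.0312 MJ/kg

20.0312 MJ/kg


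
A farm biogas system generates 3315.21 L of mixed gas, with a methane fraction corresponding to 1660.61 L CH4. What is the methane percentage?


CH4% = V_CH4 / V_total * 100
= 1660.61 / 3315.21 * 100
= 50.0906%

50.0906%


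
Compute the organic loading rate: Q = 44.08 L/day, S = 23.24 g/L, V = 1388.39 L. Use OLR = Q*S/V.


OLR = Q * S / V
= 44.08 * 23.24 / 1388.39
= 0.7378 g/L/day

0.7378 g/L/day


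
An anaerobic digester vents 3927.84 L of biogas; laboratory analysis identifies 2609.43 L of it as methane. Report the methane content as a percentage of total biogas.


CH4% = V_CH4 / V_total * 100
= 2609.43 / 3927.84 * 100
= 66.4342%

66.4342%


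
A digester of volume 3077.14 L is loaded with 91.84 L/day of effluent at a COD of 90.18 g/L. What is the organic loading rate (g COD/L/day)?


OLR = Q * S / V
= 91.84 * 90.18 / 3077.14
= 2.6915 g/L/day

2.6915 g/L/day


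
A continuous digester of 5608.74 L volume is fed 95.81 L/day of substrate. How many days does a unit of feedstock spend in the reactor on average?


HRT = V / Q
= 5608.74 / 95.81
= 58.5402 days

58.5402 days


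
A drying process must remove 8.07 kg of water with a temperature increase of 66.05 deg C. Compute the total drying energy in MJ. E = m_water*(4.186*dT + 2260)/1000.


E = m_water * (4.186 * dT + 2260) / 1000
= 8.07 * (4.186 * 66.05 + 2260) / 1000
= 20.4694 MJ

20.4694 MJ


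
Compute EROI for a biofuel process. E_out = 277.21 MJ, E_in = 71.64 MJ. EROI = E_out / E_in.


EROI = E_out / E_in
= 277.21 / 71.64
= 3.8695

3.8695


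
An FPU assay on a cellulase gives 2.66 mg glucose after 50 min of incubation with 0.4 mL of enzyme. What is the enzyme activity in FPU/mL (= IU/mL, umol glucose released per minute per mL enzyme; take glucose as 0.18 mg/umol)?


Activity = glucose_mg / (0.18 mg/umol * V_mL * t_min)
= 2.66 / (0.18 * 0.4 * 50)
= 0.7389 FPU/mL

0.7389 FPU/mL


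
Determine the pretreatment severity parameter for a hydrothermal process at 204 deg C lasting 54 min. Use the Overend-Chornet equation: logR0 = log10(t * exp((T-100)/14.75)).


logR0 = log10(t * exp((T - 100) / 14.75))
= log10(54 * exp((204 - 100) / 14.75))
= 4.7945

4.7945


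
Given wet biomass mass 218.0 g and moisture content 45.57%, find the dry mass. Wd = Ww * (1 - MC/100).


Wd = Ww * (1 - MC/100)
= 218.0 * (1 - 45.57/100)
= 118.6574 g

118.6574 g


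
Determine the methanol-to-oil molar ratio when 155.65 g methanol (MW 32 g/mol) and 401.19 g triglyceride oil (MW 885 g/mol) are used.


Molar ratio = n_MeOH / n_oil = (MeOH/32) / (oil/885) = (MeOH * 885) / (32 * oil)
= (155.65 * 885) / (32 * 401.19)
= 10.7298

10.7298


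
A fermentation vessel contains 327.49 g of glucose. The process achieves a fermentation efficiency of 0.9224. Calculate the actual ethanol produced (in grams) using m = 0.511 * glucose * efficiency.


Actual ethanol: m = 0.511 * 327.49 * 0.9224
m = 154.3612 g

154.3612 g


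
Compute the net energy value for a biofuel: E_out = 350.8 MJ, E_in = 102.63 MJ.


NEV = E_out - E_in
= 350.8 - 102.63
= 248.1700 MJ

248.1700 MJ


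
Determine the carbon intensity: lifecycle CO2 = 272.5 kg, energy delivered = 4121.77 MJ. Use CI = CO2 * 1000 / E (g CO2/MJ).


CI = CO2 * 1000 / E
= 272.5 * 1000 / 4121.77
= 66.1124 g CO2/MJ

66.1124 g CO2/MJ


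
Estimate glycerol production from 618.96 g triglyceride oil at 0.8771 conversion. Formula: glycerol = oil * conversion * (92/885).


glycerol = oil * conv * (92/885)
= 618.96 * 0.8771 * 92 / 885
= 56.4360 g

56.4360 g


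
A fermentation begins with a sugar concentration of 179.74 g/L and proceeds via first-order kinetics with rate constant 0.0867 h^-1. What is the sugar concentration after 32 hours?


S = S0 * exp(-k * t)
S = 179.74 * exp(-0.0867 * 32)
S = 11.2134 g/L

11.2134 g/L


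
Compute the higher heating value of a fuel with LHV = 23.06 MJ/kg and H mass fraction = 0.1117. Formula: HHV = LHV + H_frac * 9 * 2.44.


HHV = LHV + H_frac * 9 * 2.44
= 23.06 + 0.1117 * 9 * 2.44
= 25.5129 MJ/kg

25.5129 MJ/kg


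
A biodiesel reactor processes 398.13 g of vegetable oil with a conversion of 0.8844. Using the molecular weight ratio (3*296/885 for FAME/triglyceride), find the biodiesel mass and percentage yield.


m_FAME = oil * conv * (3 * 296 / 885) = oil * conv * (888/885)
= 398.13 * 0.8844 * 888 / 885
= 353.2998 g
Y = m_FAME / oil * 100 = conv * (888/885) * 100
= 0.8844 * 888 / 885 * 100
= 88.74%

353.2998 g FAME; Y = 88.74%


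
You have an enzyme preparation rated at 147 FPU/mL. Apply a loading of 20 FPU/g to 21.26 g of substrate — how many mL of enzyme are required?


V = dosage * m_sub / activity
V = 20 * 21.26 / 147
V = 2.8925 mL

2.8925 mL


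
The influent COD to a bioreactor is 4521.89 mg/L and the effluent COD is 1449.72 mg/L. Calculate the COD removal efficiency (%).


eta = (COD_in - COD_out) / COD_in * 100
= (4521.89 - 1449.72) / 4521.89 * 100
= 67.9400%

67.9400%


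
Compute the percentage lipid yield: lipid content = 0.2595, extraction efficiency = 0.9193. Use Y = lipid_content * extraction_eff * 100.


Y = lipid_content * extraction_eff * 100
= 0.2595 * 0.9193 * 100
= 23.8558%

23.8558%


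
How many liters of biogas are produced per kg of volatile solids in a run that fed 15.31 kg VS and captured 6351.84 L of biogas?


Y = V / VS
= 6351.84 / 15.31
= 414.8818 L/kg VS

414.8818 L/kg VS


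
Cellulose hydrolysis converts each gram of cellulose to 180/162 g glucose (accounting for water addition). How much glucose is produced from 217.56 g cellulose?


glucose = cellulose * 180/162
= 217.56 * 180/162
= 241.7333 g

241.7333 g


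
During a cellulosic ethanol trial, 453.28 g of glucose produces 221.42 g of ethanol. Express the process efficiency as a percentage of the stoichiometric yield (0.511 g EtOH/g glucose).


Fermentation efficiency = (actual / (0.511 * glucose)) * 100
= (221.42 / (0.511 * 453.28)) * 100
= 95.5937%

95.5937%


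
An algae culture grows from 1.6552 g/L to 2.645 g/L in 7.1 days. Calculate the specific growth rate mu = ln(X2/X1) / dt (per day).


mu = ln(X2/X1) / dt
= ln(2.645/1.6552) / 7.1
= 0.0660 per day

0.0660 per day


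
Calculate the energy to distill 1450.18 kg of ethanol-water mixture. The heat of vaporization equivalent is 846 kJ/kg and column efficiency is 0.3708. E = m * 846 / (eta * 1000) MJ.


E = m * 846 / (eta * 1000)
= 1450.18 * 846 / (0.3708 * 1000)
= 3308.6631 MJ

3308.6631 MJ


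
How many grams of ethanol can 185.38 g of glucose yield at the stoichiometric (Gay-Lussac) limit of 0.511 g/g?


Theoretical ethanol yield: m_EtOH = 0.511 * m_glucose
m_EtOH = 0.511 * 185.38 = 94.7292 g

94.7292 g


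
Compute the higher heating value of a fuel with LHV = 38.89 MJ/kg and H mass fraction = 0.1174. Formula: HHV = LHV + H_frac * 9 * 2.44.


HHV = LHV + H_frac * 9 * 2.44
= 38.89 + 0.1174 * 9 * 2.44
= 41.4681 MJ/kg

41.4681 MJ/kg


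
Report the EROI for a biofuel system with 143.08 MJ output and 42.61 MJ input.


EROI = E_out / E_in
= 143.08 / 42.61
= 3.3579

3.3579


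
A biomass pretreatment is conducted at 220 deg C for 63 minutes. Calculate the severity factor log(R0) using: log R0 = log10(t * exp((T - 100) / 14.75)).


logR0 = log10(t * exp((T - 100) / 14.75))
= log10(63 * exp((220 - 100) / 14.75))
= 5.3326

5.3326


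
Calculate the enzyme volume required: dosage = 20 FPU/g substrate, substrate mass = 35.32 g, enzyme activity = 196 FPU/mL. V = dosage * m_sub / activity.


V = dosage * m_sub / activity
V = 20 * 35.32 / 196
V = 3.6041 mL

3.6041 mL


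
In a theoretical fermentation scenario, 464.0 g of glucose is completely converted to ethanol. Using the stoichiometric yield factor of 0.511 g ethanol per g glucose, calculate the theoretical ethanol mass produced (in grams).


Theoretical ethanol yield: m_EtOH = 0.511 * m_glucose
m_EtOH = 0.511 * 464.0 = 237.1040 g

237.1040 g


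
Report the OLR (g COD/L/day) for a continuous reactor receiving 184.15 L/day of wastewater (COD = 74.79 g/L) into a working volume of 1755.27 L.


OLR = Q * S / V
= 184.15 * 74.79 / 1755.27
= 7.8464 g/L/day

7.8464 g/L/day


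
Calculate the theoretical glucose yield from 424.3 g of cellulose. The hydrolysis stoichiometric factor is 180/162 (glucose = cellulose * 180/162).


glucose = cellulose * 180/162
= 424.3 * 180/162
= 471.4444 g

471.4444 g


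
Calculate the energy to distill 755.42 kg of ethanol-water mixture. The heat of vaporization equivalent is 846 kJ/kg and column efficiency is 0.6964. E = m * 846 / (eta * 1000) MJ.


E = m * 846 / (eta * 1000)
= 755.42 * 846 / (0.6964 * 1000)
= 917.6986 MJ

917.6986 MJ


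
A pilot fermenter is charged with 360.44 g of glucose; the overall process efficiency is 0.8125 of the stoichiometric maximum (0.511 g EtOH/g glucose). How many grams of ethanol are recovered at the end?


Actual ethanol: m = 0.511 * 360.44 * 0.8125
m = 149.6502 g

149.6502 g


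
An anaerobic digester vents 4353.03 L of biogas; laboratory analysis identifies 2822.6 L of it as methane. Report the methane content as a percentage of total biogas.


CH4% = V_CH4 / V_total * 100
= 2822.6 / 4353.03 * 100
= 64.8422%

64.8422%


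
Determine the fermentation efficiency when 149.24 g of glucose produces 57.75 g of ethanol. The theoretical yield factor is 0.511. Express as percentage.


Fermentation efficiency = (actual / (0.511 * glucose)) * 100
= (57.75 / (0.511 * 149.24)) * 100
= 75.7261%

75.7261%


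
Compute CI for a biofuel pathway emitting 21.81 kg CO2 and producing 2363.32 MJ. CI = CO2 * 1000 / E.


CI = CO2 * 1000 / E
= 21.81 * 1000 / 2363.32
= 9.2285 g CO2/MJ

9.2285 g CO2/MJ


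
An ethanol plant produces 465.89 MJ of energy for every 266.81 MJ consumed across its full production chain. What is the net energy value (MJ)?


NEV = E_out - E_in
= 465.89 - 266.81
= 199.0800 MJ

199.0800 MJ


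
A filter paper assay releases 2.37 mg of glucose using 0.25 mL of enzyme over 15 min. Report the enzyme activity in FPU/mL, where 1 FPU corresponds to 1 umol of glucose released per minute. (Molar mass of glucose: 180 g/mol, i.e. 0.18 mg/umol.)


Activity = glucose_mg / (0.18 mg/umol * V_mL * t_min)
= 2.37 / (0.18 * 0.25 * 15)
= 3.5111 FPU/mL

3.5111 FPU/mL


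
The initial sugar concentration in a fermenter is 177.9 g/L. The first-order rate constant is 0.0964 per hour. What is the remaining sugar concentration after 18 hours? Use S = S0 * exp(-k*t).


S = S0 * exp(-k * t)
S = 177.9 * exp(-0.0964 * 18)
S = 31.3753 g/L

31.3753 g/L


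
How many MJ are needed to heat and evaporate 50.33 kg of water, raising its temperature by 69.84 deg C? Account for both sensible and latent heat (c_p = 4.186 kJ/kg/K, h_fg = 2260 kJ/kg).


E = m_water * (4.186 * dT + 2260) / 1000
= 50.33 * (4.186 * 69.84 + 2260) / 1000
= 128.4598 MJ

128.4598 MJ


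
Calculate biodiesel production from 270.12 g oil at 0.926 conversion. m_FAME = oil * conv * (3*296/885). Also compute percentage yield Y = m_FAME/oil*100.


m_FAME = oil * conv * (3 * 296 / 885) = oil * conv * (888/885)
= 270.12 * 0.926 * 888 / 885
= 250.9790 g
Y = m_FAME / oil * 100 = conv * (888/885) * 100
= 0.926 * 888 / 885 * 100
= 92.91%

250.9790 g FAME; Y = 92.91%


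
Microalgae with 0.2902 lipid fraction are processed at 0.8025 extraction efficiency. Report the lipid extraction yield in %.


Y = lipid_content * extraction_eff * 100
= 0.2902 * 0.8025 * 100
= 23.2886%

23.2886%


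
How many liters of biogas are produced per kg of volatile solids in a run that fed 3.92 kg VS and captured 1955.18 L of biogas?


Y = V / VS
= 1955.18 / 3.92
= 498.7704 L/kg VS

498.7704 L/kg VS


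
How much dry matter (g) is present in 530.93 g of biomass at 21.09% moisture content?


Wd = Ww * (1 - MC/100)
= 530.93 * (1 - 21.09/100)
= 418.9569 g

418.9569 g
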